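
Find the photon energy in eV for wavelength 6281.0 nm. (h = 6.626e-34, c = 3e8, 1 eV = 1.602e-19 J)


E = hc/lambda = 6.626e-34 * 3e8 / 6.281e-06 = 3.165e-20 J = 0.1976 eV

0.1976 eV


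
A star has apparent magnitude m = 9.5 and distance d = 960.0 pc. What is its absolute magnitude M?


M = m - 5*log10(d) + 5 = 9.5 - 5*log10(960.0) + 5 = -0.4114

-0.4114


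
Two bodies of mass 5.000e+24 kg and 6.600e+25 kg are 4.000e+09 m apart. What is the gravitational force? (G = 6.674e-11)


F = G*m1*m2/r^2 = 6.674e-11 * 5.000e+24 * 6.600e+25 / (4.000e+09)^2 = 6.674e-11 * 3.300e+50 / 1.600e+19 = 1.377e+21

1.377e+21 N


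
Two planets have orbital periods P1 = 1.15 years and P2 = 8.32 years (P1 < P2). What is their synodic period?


1/P_syn = |1/P1 - 1/P2| = |1/1.15 - 1/8.32| => P_syn = 1.3344

1.3344 years


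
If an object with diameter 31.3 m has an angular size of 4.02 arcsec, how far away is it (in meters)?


D = size / theta_rad, theta_rad = 4.02 * pi/(180*3600) = 1.949e-05, D = 1.606e+06

1.606e+06 m


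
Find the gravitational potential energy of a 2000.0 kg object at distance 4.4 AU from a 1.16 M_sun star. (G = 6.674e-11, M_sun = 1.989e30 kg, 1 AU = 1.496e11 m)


M = 1.16 * 1.989e30 kg = 2.30724e+30 kg; r = 4.4 AU * 1.496e11 m/AU = 6.5824e+11 m. U = -GM*m/r = -(6.674e-11 * 2.30724e+30 * 2000.0) / 6.5824e+11 = -4.679e+11

-4.679e+11 J


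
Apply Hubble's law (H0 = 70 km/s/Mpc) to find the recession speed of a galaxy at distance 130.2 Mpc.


v = H0 * d = 70 * 130.2 = 9114.0

9114.0 km/s


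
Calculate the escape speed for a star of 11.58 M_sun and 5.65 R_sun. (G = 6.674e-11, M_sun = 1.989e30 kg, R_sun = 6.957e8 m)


M = 11.58 * 1.989e30 kg = 2.303262e+31 kg; R = 5.65 * 6.957e8 m = 3.930705e+09 m. v_esc = sqrt(2GM/R) = sqrt(2 * 6.674e-11 * 2.303262e+31 / 3.930705e+09) = 884391.469

884391.469 m/s


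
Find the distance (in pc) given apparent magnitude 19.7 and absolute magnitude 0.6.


d = 10^((m - M + 5)/5) = 10^((19.7 - 0.6 + 5)/5) = 66069.3448

66069.3448 pc


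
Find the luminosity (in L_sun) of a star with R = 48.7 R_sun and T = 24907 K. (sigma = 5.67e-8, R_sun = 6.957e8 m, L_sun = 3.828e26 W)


R = 48.7 * 6.957e8 m = 3.388059e+10 m. L = 4*pi*R^2*sigma*T^4 = 4*pi*(3.388059e+10)^2 * 5.67e-8 * 24907^4 = 3.147607236e+32 W. L/L_sun = 3.147607236e+32 / 3.828e26 = 822258.9437

822258.9437 L_sun


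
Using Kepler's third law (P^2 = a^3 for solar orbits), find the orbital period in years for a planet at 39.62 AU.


P = a^(3/2) = 39.62^1.5 = 249.3858

249.3858 years


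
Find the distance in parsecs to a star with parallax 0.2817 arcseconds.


d = 1/p = 1/0.2817 = 3.5499

3.5499 pc


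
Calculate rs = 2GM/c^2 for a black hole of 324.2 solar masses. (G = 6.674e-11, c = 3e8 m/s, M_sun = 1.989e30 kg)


M = 324.2 * 1.989e30 kg = 6.448338e+32 kg. rs = 2GM/c^2 = 2 * 6.674e-11 * 6.448338e+32 / (3e8)^2 = 956360.1736

956360.1736 m


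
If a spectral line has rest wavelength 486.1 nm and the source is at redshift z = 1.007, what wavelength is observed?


lam_obs = lam_emit * (1 + z) = 486.1 * (1 + 1.007) = 975.6027

975.6027 nm


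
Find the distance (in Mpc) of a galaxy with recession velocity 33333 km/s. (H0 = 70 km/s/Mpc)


d = v / H0 = 33333 / 70 = 476.1857

476.1857 Mpc


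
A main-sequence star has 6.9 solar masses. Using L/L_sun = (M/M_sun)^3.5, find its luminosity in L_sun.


L/L_sun = (M/M_sun)^3.5 = 6.9^3.5 = 862.9225

862.9225 L_sun


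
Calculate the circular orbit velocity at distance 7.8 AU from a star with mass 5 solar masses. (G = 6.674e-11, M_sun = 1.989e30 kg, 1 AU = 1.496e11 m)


v = sqrt(GM/r) = sqrt(6.674e-11 * 9.945e+30 / 1.167e+12) = 23849.6712

23849.6712 m/s


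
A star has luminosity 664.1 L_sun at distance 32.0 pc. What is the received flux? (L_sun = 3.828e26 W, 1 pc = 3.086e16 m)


F = L / (4*pi*d^2) = 2.542e+29 / (4*pi*(9.875e+17)^2) = 2.074e-08

2.074e-08 W/m^2


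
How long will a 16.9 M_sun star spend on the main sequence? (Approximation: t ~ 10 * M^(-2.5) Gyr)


t = 10 * M^(-2.5) = 10 * 16.9^(-2.5) = 0.0085

0.0085 Gyr


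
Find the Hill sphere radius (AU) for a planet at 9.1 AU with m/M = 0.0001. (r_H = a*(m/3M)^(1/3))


r_H = a * (m/3M)^(1/3) = 9.1 * (0.0001/3)^(1/3) = 0.2929

0.2929 AU


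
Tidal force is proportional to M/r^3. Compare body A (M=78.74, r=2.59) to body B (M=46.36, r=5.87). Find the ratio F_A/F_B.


Ratio = (M1/r1^3) / (M2/r2^3) = (78.74/2.59^3) / (46.36/5.87^3) = 19.7727

19.7727


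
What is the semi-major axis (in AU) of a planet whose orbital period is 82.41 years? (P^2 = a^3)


a = P^(2/3) = 82.41^(2/3) = 18.9374

18.9374 AU


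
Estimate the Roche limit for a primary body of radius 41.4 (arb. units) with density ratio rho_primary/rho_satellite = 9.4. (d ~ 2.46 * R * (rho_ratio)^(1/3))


d_Roche = 2.46 * 41.4 * 9.4^(1/3) = 214.9371

214.9371


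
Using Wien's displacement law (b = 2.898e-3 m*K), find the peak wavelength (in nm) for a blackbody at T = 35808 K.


lam_max = b / T = 2.898e-3 / 35808 = 8.093e-08 m = 80.9316 nm

80.9316 nm


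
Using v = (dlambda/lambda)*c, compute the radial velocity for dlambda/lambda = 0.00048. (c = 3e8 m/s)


v = (dlambda/lambda) * c = 0.00048 * 3e8 = 144000.0

144000.0 m/s


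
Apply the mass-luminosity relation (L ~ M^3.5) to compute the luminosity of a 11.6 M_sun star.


L/L_sun = (M/M_sun)^3.5 = 11.6^3.5 = 5316.2202

5316.2202 L_sun


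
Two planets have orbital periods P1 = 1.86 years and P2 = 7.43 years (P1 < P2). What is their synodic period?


1/P_syn = |1/P1 - 1/P2| = |1/1.86 - 1/7.43| => P_syn = 2.4811

2.4811 years


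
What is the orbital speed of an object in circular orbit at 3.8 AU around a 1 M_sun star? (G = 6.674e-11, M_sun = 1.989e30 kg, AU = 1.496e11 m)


v = sqrt(GM/r) = sqrt(6.674e-11 * 1.989e+30 / 5.685e+11) = 15281.0395

15281.0395 m/s


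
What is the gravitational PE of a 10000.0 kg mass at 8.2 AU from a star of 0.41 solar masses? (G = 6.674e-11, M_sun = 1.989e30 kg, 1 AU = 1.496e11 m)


M = 0.41 * 1.989e30 kg = 8.1549e+29 kg; r = 8.2 AU * 1.496e11 m/AU = 1.22672e+12 m. U = -GM*m/r = -(6.674e-11 * 8.1549e+29 * 10000.0) / 1.22672e+12 = -4.437e+11

-4.437e+11 J


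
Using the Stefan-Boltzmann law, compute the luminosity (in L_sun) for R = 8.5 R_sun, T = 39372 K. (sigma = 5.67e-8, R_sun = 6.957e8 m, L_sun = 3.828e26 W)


R = 8.5 * 6.957e8 m = 5.91345e+09 m. L = 4*pi*R^2*sigma*T^4 = 4*pi*(5.91345e+09)^2 * 5.67e-8 * 39372^4 = 5.987212697e+31 W. L/L_sun = 5.987212697e+31 / 3.828e26 = 156405.7653

156405.7653 L_sun


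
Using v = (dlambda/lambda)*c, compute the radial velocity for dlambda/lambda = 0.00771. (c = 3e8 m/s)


v = (dlambda/lambda) * c = 0.00771 * 3e8 = 2.313e+06

2.313e+06 m/s


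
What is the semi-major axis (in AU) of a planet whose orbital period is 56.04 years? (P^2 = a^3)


a = P^(2/3) = 56.04^(2/3) = 14.6442

14.6442 AU


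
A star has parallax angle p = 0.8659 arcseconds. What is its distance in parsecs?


d = 1/p = 1/0.8659 = 1.1549

1.1549 pc


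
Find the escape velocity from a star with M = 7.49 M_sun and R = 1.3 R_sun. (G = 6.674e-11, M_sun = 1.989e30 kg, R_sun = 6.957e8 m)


M = 7.49 * 1.989e30 kg = 1.489761e+31 kg; R = 1.3 * 6.957e8 m = 9.0441e+08 m. v_esc = sqrt(2GM/R) = sqrt(2 * 6.674e-11 * 1.489761e+31 / 9.0441e+08) = 1.483e+06

1.483e+06 m/s


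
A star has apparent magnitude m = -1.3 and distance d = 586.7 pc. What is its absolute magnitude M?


M = m - 5*log10(d) + 5 = -1.3 - 5*log10(586.7) + 5 = -10.1421

-10.1421


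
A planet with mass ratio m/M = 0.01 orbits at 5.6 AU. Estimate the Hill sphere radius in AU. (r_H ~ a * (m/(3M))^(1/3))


r_H = a * (m/3M)^(1/3) = 5.6 * (0.01/3)^(1/3) = 0.8365

0.8365 AU


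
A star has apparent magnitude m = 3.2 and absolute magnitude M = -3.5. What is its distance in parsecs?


d = 10^((m - M + 5)/5) = 10^((3.2 - -3.5 + 5)/5) = 218.7762

218.7762 pc


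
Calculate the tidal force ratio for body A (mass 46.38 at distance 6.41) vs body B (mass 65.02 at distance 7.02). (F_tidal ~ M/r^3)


Ratio = (M1/r1^3) / (M2/r2^3) = (46.38/6.41^3) / (65.02/7.02^3) = 0.937

0.937


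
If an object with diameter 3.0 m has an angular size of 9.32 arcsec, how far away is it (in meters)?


D = size / theta_rad, theta_rad = 9.32 * pi/(180*3600) = 4.518e-05, D = 66394.2509

66394.2509 m


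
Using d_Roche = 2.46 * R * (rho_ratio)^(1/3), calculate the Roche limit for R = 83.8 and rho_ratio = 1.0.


d_Roche = 2.46 * 83.8 * 1.0^(1/3) = 206.148

206.148


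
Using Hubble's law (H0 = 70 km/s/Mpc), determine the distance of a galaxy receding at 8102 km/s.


d = v / H0 = 8102 / 70 = 115.7429

115.7429 Mpc


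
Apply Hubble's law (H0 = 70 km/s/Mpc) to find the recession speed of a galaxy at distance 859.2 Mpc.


v = H0 * d = 70 * 859.2 = 60144.0

60144.0 km/s


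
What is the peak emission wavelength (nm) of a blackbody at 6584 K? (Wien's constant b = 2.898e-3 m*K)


lam_max = b / T = 2.898e-3 / 6584 = 4.402e-07 m = 440.158 nm

440.158 nm


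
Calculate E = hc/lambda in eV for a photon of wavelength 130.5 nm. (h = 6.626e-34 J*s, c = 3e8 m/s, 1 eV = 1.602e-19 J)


E = hc/lambda = 6.626e-34 * 3e8 / 1.305e-07 = 1.523e-18 J = 9.5082 eV

9.5082 eV


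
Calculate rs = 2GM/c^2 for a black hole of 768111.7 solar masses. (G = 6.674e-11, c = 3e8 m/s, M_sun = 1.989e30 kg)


M = 768111.7 * 1.989e30 kg = 1.527774171e+36 kg. rs = 2GM/c^2 = 2 * 6.674e-11 * 1.527774171e+36 / (3e8)^2 = 2.266e+09

2.266e+09 m


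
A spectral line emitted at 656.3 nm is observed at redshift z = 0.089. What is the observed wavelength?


lam_obs = lam_emit * (1 + z) = 656.3 * (1 + 0.089) = 714.7107

714.7107 nm


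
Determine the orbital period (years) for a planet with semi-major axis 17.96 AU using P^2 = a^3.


P = a^(3/2) = 17.96^1.5 = 76.1131

76.1131 years


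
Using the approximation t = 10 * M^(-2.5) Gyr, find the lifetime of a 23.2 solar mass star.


t = 10 * M^(-2.5) = 10 * 23.2^(-2.5) = 0.0039

0.0039 Gyr


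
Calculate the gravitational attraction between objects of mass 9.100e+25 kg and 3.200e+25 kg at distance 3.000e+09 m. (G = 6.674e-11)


F = G*m1*m2/r^2 = 6.674e-11 * 9.100e+25 * 3.200e+25 / (3.000e+09)^2 = 6.674e-11 * 2.912e+51 / 9.000e+18 = 2.159e+22

2.159e+22 N


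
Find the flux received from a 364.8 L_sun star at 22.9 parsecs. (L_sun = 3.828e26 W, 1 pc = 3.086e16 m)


F = L / (4*pi*d^2) = 1.396e+29 / (4*pi*(7.067e+17)^2) = 2.225e-08

2.225e-08 W/m^2


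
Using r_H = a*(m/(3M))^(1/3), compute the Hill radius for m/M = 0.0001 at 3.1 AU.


r_H = a * (m/3M)^(1/3) = 3.1 * (0.0001/3)^(1/3) = 0.0998

0.0998 AU


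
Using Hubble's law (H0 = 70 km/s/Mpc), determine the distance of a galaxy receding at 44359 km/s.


d = v / H0 = 44359 / 70 = 633.7

633.7 Mpc


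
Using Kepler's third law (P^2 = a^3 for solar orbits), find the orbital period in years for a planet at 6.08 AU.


P = a^(3/2) = 6.08^1.5 = 14.9919

14.9919 years


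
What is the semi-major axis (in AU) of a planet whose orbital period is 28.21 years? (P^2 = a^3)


a = P^(2/3) = 28.21^(2/3) = 9.2669

9.2669 AU


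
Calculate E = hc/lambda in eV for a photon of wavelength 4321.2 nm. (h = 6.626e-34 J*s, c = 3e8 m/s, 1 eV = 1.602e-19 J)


E = hc/lambda = 6.626e-34 * 3e8 / 4.321e-06 = 4.600e-20 J = 0.2871 eV

0.2871 eV


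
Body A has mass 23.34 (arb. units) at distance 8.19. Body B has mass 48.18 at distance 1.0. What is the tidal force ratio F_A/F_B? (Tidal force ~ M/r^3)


Ratio = (M1/r1^3) / (M2/r2^3) = (23.34/8.19^3) / (48.18/1.0^3) = 8.818e-04

8.818e-04


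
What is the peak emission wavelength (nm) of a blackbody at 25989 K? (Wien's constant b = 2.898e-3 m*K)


lam_max = b / T = 2.898e-3 / 25989 = 1.115e-07 m = 111.5087 nm

111.5087 nm


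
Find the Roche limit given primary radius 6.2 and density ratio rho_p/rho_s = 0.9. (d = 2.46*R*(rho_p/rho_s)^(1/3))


d_Roche = 2.46 * 6.2 * 0.9^(1/3) = 14.7256

14.7256


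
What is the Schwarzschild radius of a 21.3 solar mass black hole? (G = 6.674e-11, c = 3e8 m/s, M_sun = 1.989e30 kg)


M = 21.3 * 1.989e30 kg = 4.23657e+31 kg. rs = 2GM/c^2 = 2 * 6.674e-11 * 4.23657e+31 / (3e8)^2 = 62833.0404

62833.0404 m


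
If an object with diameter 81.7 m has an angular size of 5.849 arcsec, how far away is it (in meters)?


D = size / theta_rad, theta_rad = 5.849 * pi/(180*3600) = 2.836e-05, D = 2.881e+06

2.881e+06 m


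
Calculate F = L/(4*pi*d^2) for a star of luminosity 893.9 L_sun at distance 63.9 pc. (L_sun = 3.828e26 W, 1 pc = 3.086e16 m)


F = L / (4*pi*d^2) = 3.422e+29 / (4*pi*(1.972e+18)^2) = 7.003e-09

7.003e-09 W/m^2


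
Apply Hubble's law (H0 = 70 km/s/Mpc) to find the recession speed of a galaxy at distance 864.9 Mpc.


v = H0 * d = 70 * 864.9 = 60543.0

60543.0 km/s


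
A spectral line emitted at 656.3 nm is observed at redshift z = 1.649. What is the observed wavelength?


lam_obs = lam_emit * (1 + z) = 656.3 * (1 + 1.649) = 1738.5387

1738.5387 nm


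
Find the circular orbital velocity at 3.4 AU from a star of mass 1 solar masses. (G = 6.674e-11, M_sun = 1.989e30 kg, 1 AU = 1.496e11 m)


v = sqrt(GM/r) = sqrt(6.674e-11 * 1.989e+30 / 5.086e+11) = 16154.9358

16154.9358 m/s


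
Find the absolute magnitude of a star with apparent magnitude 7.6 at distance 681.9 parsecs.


M = m - 5*log10(d) + 5 = 7.6 - 5*log10(681.9) + 5 = -1.5686

-1.5686


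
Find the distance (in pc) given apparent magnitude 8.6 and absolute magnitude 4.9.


d = 10^((m - M + 5)/5) = 10^((8.6 - 4.9 + 5)/5) = 54.9541

54.9541 pc


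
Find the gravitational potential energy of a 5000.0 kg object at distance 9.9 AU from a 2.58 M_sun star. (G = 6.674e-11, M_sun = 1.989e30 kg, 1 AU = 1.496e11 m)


M = 2.58 * 1.989e30 kg = 5.13162e+30 kg; r = 9.9 AU * 1.496e11 m/AU = 1.48104e+12 m. U = -GM*m/r = -(6.674e-11 * 5.13162e+30 * 5000.0) / 1.48104e+12 = -1.156e+12

-1.156e+12 J


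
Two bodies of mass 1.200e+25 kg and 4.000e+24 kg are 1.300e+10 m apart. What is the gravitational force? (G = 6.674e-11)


F = G*m1*m2/r^2 = 6.674e-11 * 1.200e+25 * 4.000e+24 / (1.300e+10)^2 = 6.674e-11 * 4.800e+49 / 1.690e+20 = 1.896e+19

1.896e+19 N


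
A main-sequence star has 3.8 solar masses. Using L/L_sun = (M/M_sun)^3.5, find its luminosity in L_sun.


L/L_sun = (M/M_sun)^3.5 = 3.8^3.5 = 106.9652

106.9652 L_sun


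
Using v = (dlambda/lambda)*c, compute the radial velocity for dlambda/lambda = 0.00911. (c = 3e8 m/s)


v = (dlambda/lambda) * c = 0.00911 * 3e8 = 2.733e+06

2.733e+06 m/s


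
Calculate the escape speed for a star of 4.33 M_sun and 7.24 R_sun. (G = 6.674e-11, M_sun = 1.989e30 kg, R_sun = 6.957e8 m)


M = 4.33 * 1.989e30 kg = 8.61237e+30 kg; R = 7.24 * 6.957e8 m = 5.036868e+09 m. v_esc = sqrt(2GM/R) = sqrt(2 * 6.674e-11 * 8.61237e+30 / 5.036868e+09) = 477737.3035

477737.3035 m/s


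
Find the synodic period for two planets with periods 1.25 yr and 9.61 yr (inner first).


1/P_syn = |1/P1 - 1/P2| = |1/1.25 - 1/9.61| => P_syn = 1.4369

1.4369 years


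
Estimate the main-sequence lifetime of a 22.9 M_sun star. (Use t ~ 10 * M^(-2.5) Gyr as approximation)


t = 10 * M^(-2.5) = 10 * 22.9^(-2.5) = 0.004

0.004 Gyr


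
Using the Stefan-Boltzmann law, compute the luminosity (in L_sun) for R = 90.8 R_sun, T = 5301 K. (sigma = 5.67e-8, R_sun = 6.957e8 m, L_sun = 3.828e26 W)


R = 90.8 * 6.957e8 m = 6.316956e+10 m. L = 4*pi*R^2*sigma*T^4 = 4*pi*(6.316956e+10)^2 * 5.67e-8 * 5301^4 = 2.245121473e+30 W. L/L_sun = 2.245121473e+30 / 3.828e26 = 5864.9986

5864.9986 L_sun


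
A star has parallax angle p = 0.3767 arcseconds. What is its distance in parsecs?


d = 1/p = 1/0.3767 = 2.6546

2.6546 pc


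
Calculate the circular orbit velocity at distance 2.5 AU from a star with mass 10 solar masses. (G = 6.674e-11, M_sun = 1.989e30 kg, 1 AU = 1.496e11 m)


v = sqrt(GM/r) = sqrt(6.674e-11 * 1.989e+31 / 3.740e+11) = 59576.4597

59576.4597 m/s


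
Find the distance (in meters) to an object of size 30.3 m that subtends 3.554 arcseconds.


D = size / theta_rad, theta_rad = 3.554 * pi/(180*3600) = 1.723e-05, D = 1.759e+06

1.759e+06 m


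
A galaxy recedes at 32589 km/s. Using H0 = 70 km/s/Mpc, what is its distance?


d = v / H0 = 32589 / 70 = 465.5571

465.5571 Mpc


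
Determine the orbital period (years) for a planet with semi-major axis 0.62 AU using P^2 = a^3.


P = a^(3/2) = 0.62^1.5 = 0.4882

0.4882 years


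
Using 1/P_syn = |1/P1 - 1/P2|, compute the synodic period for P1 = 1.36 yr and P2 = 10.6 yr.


1/P_syn = |1/P1 - 1/P2| = |1/1.36 - 1/10.6| => P_syn = 1.5602

1.5602 years


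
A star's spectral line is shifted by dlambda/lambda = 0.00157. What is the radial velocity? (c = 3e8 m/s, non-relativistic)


v = (dlambda/lambda) * c = 0.00157 * 3e8 = 471000.0

471000.0 m/s


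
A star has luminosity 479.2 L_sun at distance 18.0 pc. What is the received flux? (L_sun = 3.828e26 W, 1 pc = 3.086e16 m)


F = L / (4*pi*d^2) = 1.834e+29 / (4*pi*(5.555e+17)^2) = 4.731e-08

4.731e-08 W/m^2


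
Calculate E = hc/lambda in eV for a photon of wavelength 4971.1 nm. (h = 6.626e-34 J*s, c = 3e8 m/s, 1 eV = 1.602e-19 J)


E = hc/lambda = 6.626e-34 * 3e8 / 4.971e-06 = 3.999e-20 J = 0.2496 eV

0.2496 eV


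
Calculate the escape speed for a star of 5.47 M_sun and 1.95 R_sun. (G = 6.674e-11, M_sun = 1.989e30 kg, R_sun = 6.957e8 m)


M = 5.47 * 1.989e30 kg = 1.087983e+31 kg; R = 1.95 * 6.957e8 m = 1.356615e+09 m. v_esc = sqrt(2GM/R) = sqrt(2 * 6.674e-11 * 1.087983e+31 / 1.356615e+09) = 1.035e+06

1.035e+06 m/s


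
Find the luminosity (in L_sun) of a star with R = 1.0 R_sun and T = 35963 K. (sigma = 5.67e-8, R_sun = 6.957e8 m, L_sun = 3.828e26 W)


R = 1.0 * 6.957e8 m = 6.957e+08 m. L = 4*pi*R^2*sigma*T^4 = 4*pi*(6.957e+08)^2 * 5.67e-8 * 35963^4 = 5.768469247e+29 W. L/L_sun = 5.768469247e+29 / 3.828e26 = 1506.9146

1506.9146 L_sun


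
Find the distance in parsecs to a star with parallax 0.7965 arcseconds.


d = 1/p = 1/0.7965 = 1.2555

1.2555 pc


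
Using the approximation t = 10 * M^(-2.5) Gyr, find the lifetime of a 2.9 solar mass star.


t = 10 * M^(-2.5) = 10 * 2.9^(-2.5) = 0.6982

0.6982 Gyr


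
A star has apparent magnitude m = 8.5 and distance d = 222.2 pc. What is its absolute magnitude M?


M = m - 5*log10(d) + 5 = 8.5 - 5*log10(222.2) + 5 = 1.7663

1.7663


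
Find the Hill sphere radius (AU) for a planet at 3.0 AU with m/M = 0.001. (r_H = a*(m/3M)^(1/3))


r_H = a * (m/3M)^(1/3) = 3.0 * (0.001/3)^(1/3) = 0.208

0.208 AU


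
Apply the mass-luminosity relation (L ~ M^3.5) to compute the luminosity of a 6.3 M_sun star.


L/L_sun = (M/M_sun)^3.5 = 6.3^3.5 = 627.613

627.613 L_sun


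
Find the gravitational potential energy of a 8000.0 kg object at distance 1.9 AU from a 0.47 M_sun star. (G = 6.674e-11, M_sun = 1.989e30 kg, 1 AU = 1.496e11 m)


M = 0.47 * 1.989e30 kg = 9.3483e+29 kg; r = 1.9 AU * 1.496e11 m/AU = 2.8424e+11 m. U = -GM*m/r = -(6.674e-11 * 9.3483e+29 * 8000.0) / 2.8424e+11 = -1.756e+12

-1.756e+12 J


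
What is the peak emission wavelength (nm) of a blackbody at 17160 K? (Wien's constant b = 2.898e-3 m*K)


lam_max = b / T = 2.898e-3 / 17160 = 1.689e-07 m = 168.8811 nm

168.8811 nm


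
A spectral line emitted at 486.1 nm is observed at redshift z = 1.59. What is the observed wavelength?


lam_obs = lam_emit * (1 + z) = 486.1 * (1 + 1.59) = 1258.999

1258.999 nm


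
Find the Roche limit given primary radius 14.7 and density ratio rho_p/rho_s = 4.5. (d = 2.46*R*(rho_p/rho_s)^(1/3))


d_Roche = 2.46 * 14.7 * 4.5^(1/3) = 59.7021

59.7021


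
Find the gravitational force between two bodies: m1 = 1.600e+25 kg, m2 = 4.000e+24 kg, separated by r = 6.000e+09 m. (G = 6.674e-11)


F = G*m1*m2/r^2 = 6.674e-11 * 1.600e+25 * 4.000e+24 / (6.000e+09)^2 = 6.674e-11 * 6.400e+49 / 3.600e+19 = 1.186e+20

1.186e+20 N


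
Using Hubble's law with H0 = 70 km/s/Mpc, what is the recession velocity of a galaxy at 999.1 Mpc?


v = H0 * d = 70 * 999.1 = 69937.0

69937.0 km/s


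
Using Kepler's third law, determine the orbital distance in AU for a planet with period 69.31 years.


a = P^(2/3) = 69.31^(2/3) = 16.8732

16.8732 AU


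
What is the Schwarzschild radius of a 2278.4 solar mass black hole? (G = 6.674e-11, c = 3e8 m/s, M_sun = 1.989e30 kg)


M = 2278.4 * 1.989e30 kg = 4.5317376e+33 kg. rs = 2GM/c^2 = 2 * 6.674e-11 * 4.5317376e+33 / (3e8)^2 = 6.721e+06

6.721e+06 m


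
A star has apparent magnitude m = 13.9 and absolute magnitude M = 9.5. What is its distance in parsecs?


d = 10^((m - M + 5)/5) = 10^((13.9 - 9.5 + 5)/5) = 75.8578

75.8578 pc


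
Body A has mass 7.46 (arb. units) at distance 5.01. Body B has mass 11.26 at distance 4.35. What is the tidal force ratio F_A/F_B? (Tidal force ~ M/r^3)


Ratio = (M1/r1^3) / (M2/r2^3) = (7.46/5.01^3) / (11.26/4.35^3) = 0.4337

0.4337


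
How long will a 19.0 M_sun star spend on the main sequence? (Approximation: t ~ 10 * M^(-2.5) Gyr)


t = 10 * M^(-2.5) = 10 * 19.0^(-2.5) = 0.0064

0.0064 Gyr


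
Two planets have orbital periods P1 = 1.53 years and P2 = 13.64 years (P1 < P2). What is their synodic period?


1/P_syn = |1/P1 - 1/P2| = |1/1.53 - 1/13.64| => P_syn = 1.7233

1.7233 years


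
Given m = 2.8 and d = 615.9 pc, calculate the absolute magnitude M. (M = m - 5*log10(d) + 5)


M = m - 5*log10(d) + 5 = 2.8 - 5*log10(615.9) + 5 = -6.1476

-6.1476


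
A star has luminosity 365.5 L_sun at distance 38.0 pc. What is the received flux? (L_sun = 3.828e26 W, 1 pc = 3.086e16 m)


F = L / (4*pi*d^2) = 1.399e+29 / (4*pi*(1.173e+18)^2) = 8.096e-09

8.096e-09 W/m^2


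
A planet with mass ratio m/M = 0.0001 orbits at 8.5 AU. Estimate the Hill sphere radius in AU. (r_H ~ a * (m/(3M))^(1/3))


r_H = a * (m/3M)^(1/3) = 8.5 * (0.0001/3)^(1/3) = 0.2736

0.2736 AU


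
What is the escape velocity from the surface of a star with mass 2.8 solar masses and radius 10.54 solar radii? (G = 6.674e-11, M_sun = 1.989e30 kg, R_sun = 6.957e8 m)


M = 2.8 * 1.989e30 kg = 5.5692e+30 kg; R = 10.54 * 6.957e8 m = 7.332678e+09 m. v_esc = sqrt(2GM/R) = sqrt(2 * 6.674e-11 * 5.5692e+30 / 7.332678e+09) = 318400.1027

318400.1027 m/s


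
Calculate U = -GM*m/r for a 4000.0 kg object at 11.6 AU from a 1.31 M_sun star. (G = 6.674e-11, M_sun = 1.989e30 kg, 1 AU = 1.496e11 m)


M = 1.31 * 1.989e30 kg = 2.60559e+30 kg; r = 11.6 AU * 1.496e11 m/AU = 1.73536e+12 m. U = -GM*m/r = -(6.674e-11 * 2.60559e+30 * 4000.0) / 1.73536e+12 = -4.008e+11

-4.008e+11 J


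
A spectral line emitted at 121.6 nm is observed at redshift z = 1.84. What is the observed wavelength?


lam_obs = lam_emit * (1 + z) = 121.6 * (1 + 1.84) = 345.344

345.344 nm


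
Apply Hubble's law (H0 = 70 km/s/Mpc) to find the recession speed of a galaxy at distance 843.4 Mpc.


v = H0 * d = 70 * 843.4 = 59038.0

59038.0 km/s


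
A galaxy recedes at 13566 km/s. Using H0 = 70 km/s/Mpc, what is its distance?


d = v / H0 = 13566 / 70 = 193.8

193.8 Mpc


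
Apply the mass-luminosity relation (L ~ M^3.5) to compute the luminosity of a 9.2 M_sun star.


L/L_sun = (M/M_sun)^3.5 = 9.2^3.5 = 2361.8776

2361.8776 L_sun


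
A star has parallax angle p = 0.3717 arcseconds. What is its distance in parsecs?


d = 1/p = 1/0.3717 = 2.6903

2.6903 pc


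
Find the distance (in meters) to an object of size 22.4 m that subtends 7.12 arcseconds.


D = size / theta_rad, theta_rad = 7.12 * pi/(180*3600) = 3.452e-05, D = 648922.9859

648922.9859 m


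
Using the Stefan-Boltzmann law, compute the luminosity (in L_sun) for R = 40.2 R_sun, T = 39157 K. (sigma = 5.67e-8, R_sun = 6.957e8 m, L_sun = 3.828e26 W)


R = 40.2 * 6.957e8 m = 2.796714e+10 m. L = 4*pi*R^2*sigma*T^4 = 4*pi*(2.796714e+10)^2 * 5.67e-8 * 39157^4 = 1.310167072e+33 W. L/L_sun = 1.310167072e+33 / 3.828e26 = 3.423e+06

3.423e+06 L_sun


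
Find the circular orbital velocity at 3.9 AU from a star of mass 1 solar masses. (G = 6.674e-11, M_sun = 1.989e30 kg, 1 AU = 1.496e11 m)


v = sqrt(GM/r) = sqrt(6.674e-11 * 1.989e+30 / 5.834e+11) = 15083.8565

15083.8565 m/s


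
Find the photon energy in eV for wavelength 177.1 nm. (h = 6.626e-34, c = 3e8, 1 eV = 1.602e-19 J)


E = hc/lambda = 6.626e-34 * 3e8 / 1.771e-07 = 1.122e-18 J = 7.0063 eV

7.0063 eV


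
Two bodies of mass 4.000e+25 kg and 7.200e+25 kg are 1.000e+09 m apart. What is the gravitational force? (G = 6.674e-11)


F = G*m1*m2/r^2 = 6.674e-11 * 4.000e+25 * 7.200e+25 / (1.000e+09)^2 = 6.674e-11 * 2.880e+51 / 1.000e+18 = 1.922e+23

1.922e+23 N


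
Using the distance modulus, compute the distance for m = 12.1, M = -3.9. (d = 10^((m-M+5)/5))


d = 10^((m - M + 5)/5) = 10^((12.1 - -3.9 + 5)/5) = 15848.9319

15848.9319 pc


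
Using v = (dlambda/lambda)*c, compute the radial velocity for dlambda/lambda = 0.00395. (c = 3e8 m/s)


v = (dlambda/lambda) * c = 0.00395 * 3e8 = 1.185e+06

1.185e+06 m/s


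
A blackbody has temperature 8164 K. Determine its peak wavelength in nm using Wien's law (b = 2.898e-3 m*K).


lam_max = b / T = 2.898e-3 / 8164 = 3.550e-07 m = 354.9731 nm

354.9731 nm


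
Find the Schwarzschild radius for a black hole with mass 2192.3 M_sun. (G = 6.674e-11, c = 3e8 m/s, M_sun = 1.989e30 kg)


M = 2192.3 * 1.989e30 kg = 4.3604847e+33 kg. rs = 2GM/c^2 = 2 * 6.674e-11 * 4.3604847e+33 / (3e8)^2 = 6.467e+06

6.467e+06 m


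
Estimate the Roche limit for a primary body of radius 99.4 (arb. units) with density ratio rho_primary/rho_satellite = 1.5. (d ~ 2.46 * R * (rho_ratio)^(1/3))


d_Roche = 2.46 * 99.4 * 1.5^(1/3) = 279.9101

279.9101


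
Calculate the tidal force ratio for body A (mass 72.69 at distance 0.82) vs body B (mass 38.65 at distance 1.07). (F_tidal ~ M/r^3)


Ratio = (M1/r1^3) / (M2/r2^3) = (72.69/0.82^3) / (38.65/1.07^3) = 4.1786

4.1786


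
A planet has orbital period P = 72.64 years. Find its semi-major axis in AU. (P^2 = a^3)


a = P^(2/3) = 72.64^(2/3) = 17.4094

17.4094 AU


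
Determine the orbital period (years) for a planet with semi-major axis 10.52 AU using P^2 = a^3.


P = a^(3/2) = 10.52^1.5 = 34.1211

34.1211 years


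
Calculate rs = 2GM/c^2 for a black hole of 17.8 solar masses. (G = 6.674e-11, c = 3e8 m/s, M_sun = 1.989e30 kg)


M = 17.8 * 1.989e30 kg = 3.54042e+31 kg. rs = 2GM/c^2 = 2 * 6.674e-11 * 3.54042e+31 / (3e8)^2 = 52508.3624

52508.3624 m


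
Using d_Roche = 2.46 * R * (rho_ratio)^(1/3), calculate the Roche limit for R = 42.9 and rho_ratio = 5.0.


d_Roche = 2.46 * 42.9 * 5.0^(1/3) = 180.4606

180.4606


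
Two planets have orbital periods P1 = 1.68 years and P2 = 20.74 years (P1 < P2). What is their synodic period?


1/P_syn = |1/P1 - 1/P2| = |1/1.68 - 1/20.74| => P_syn = 1.8281

1.8281 years


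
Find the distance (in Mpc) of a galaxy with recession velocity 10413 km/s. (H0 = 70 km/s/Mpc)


d = v / H0 = 10413 / 70 = 148.7571

148.7571 Mpc


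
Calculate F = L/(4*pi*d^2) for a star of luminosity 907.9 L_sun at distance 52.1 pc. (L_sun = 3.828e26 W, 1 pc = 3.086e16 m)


F = L / (4*pi*d^2) = 3.475e+29 / (4*pi*(1.608e+18)^2) = 1.070e-08

1.070e-08 W/m^2


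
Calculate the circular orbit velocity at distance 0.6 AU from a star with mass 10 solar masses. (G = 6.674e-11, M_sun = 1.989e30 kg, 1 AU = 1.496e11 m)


v = sqrt(GM/r) = sqrt(6.674e-11 * 1.989e+31 / 8.976e+10) = 121609.939

121609.939 m/s


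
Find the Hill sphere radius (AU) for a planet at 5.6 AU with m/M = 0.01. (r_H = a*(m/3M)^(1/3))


r_H = a * (m/3M)^(1/3) = 5.6 * (0.01/3)^(1/3) = 0.8365

0.8365 AU


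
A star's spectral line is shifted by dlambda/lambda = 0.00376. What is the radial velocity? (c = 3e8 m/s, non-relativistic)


v = (dlambda/lambda) * c = 0.00376 * 3e8 = 1.128e+06

1.128e+06 m/s


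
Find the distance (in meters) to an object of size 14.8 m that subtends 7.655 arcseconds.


D = size / theta_rad, theta_rad = 7.655 * pi/(180*3600) = 3.711e-05, D = 398787.6071

398787.6071 m


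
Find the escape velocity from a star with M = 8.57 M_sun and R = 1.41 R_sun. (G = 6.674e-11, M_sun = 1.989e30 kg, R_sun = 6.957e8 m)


M = 8.57 * 1.989e30 kg = 1.704573e+31 kg; R = 1.41 * 6.957e8 m = 9.80937e+08 m. v_esc = sqrt(2GM/R) = sqrt(2 * 6.674e-11 * 1.704573e+31 / 9.80937e+08) = 1.523e+06

1.523e+06 m/s


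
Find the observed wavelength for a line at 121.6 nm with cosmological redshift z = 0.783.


lam_obs = lam_emit * (1 + z) = 121.6 * (1 + 0.783) = 216.8128

216.8128 nm


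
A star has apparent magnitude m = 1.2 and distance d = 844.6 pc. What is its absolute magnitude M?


M = m - 5*log10(d) + 5 = 1.2 - 5*log10(844.6) + 5 = -8.4333

-8.4333


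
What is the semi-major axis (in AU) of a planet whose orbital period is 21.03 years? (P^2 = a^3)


a = P^(2/3) = 21.03^(2/3) = 7.6189

7.6189 AU


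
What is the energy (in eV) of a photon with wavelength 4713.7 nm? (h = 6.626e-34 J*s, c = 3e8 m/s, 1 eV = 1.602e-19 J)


E = hc/lambda = 6.626e-34 * 3e8 / 4.714e-06 = 4.217e-20 J = 0.2632 eV

0.2632 eV


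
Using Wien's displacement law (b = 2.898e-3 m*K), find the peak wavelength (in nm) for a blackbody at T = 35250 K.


lam_max = b / T = 2.898e-3 / 35250 = 8.221e-08 m = 82.2128 nm

82.2128 nm


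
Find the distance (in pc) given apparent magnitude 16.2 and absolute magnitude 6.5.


d = 10^((m - M + 5)/5) = 10^((16.2 - 6.5 + 5)/5) = 870.9636

870.9636 pc


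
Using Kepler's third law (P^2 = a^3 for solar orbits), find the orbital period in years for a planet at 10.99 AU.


P = a^(3/2) = 10.99^1.5 = 36.4331

36.4331 years


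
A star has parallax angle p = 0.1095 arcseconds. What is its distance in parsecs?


d = 1/p = 1/0.1095 = 9.1324

9.1324 pc


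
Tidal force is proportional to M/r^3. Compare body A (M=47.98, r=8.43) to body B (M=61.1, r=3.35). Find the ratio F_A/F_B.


Ratio = (M1/r1^3) / (M2/r2^3) = (47.98/8.43^3) / (61.1/3.35^3) = 0.0493

0.0493


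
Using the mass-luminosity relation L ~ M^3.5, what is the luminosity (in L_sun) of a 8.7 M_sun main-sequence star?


L/L_sun = (M/M_sun)^3.5 = 8.7^3.5 = 1942.3048

1942.3048 L_sun


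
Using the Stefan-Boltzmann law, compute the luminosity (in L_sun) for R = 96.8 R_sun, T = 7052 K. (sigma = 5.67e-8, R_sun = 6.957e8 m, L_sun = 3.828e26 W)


R = 96.8 * 6.957e8 m = 6.734376e+10 m. L = 4*pi*R^2*sigma*T^4 = 4*pi*(6.734376e+10)^2 * 5.67e-8 * 7052^4 = 7.991657422e+30 W. L/L_sun = 7.991657422e+30 / 3.828e26 = 20876.848

20876.848 L_sun


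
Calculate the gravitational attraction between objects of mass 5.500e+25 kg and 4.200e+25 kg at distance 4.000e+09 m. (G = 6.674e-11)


F = G*m1*m2/r^2 = 6.674e-11 * 5.500e+25 * 4.200e+25 / (4.000e+09)^2 = 6.674e-11 * 2.310e+51 / 1.600e+19 = 9.636e+21

9.636e+21 N


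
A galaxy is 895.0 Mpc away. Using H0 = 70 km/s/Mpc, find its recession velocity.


v = H0 * d = 70 * 895.0 = 62650.0

62650.0 km/s


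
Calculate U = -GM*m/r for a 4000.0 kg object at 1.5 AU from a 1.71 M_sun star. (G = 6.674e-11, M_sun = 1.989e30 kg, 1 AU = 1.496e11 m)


M = 1.71 * 1.989e30 kg = 3.40119e+30 kg; r = 1.5 AU * 1.496e11 m/AU = 2.244e+11 m. U = -GM*m/r = -(6.674e-11 * 3.40119e+30 * 4000.0) / 2.244e+11 = -4.046e+12

-4.046e+12 J


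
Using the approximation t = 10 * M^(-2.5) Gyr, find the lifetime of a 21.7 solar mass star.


t = 10 * M^(-2.5) = 10 * 21.7^(-2.5) = 0.0046

0.0046 Gyr


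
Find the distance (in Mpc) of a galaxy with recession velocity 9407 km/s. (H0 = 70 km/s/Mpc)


d = v / H0 = 9407 / 70 = 134.3857

134.3857 Mpc


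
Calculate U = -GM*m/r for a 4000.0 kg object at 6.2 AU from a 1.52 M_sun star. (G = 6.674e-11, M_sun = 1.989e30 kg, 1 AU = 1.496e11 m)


M = 1.52 * 1.989e30 kg = 3.02328e+30 kg; r = 6.2 AU * 1.496e11 m/AU = 9.2752e+11 m. U = -GM*m/r = -(6.674e-11 * 3.02328e+30 * 4000.0) / 9.2752e+11 = -8.702e+11

-8.702e+11 J


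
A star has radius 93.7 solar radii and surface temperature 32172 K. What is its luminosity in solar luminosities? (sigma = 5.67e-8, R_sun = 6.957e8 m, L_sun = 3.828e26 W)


R = 93.7 * 6.957e8 m = 6.518709e+10 m. L = 4*pi*R^2*sigma*T^4 = 4*pi*(6.518709e+10)^2 * 5.67e-8 * 32172^4 = 3.243607915e+33 W. L/L_sun = 3.243607915e+33 / 3.828e26 = 8.473e+06

8.473e+06 L_sun


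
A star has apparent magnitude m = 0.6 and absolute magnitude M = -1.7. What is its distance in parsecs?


d = 10^((m - M + 5)/5) = 10^((0.6 - -1.7 + 5)/5) = 28.8403

28.8403 pc


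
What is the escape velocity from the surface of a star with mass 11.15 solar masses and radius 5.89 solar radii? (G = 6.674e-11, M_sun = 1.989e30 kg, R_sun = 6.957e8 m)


M = 11.15 * 1.989e30 kg = 2.217735e+31 kg; R = 5.89 * 6.957e8 m = 4.097673e+09 m. v_esc = sqrt(2GM/R) = sqrt(2 * 6.674e-11 * 2.217735e+31 / 4.097673e+09) = 849951.7554

849951.7554 m/s


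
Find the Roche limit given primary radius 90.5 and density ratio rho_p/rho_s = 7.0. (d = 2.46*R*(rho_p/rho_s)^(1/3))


d_Roche = 2.46 * 90.5 * 7.0^(1/3) = 425.8759

425.8759


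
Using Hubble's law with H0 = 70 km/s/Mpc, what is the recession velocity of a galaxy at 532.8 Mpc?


v = H0 * d = 70 * 532.8 = 37296.0

37296.0 km/s


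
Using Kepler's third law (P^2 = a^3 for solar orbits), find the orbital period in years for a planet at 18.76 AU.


P = a^(3/2) = 18.76^1.5 = 81.2548

81.2548 years


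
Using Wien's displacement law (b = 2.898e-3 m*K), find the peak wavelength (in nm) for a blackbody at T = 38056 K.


lam_max = b / T = 2.898e-3 / 38056 = 7.615e-08 m = 76.1509 nm

76.1509 nm


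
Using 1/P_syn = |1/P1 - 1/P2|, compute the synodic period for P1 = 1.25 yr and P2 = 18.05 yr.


1/P_syn = |1/P1 - 1/P2| = |1/1.25 - 1/18.05| => P_syn = 1.343

1.343 years


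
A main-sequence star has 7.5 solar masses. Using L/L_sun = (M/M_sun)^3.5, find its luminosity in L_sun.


L/L_sun = (M/M_sun)^3.5 = 7.5^3.5 = 1155.3523

1155.3523 L_sun


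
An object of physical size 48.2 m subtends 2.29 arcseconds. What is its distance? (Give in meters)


D = size / theta_rad, theta_rad = 2.29 * pi/(180*3600) = 1.110e-05, D = 4.341e+06

4.341e+06 m


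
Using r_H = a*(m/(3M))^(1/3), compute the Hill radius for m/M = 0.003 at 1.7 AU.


r_H = a * (m/3M)^(1/3) = 1.7 * (0.003/3)^(1/3) = 0.17

0.17 AU


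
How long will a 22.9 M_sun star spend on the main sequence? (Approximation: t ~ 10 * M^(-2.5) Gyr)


t = 10 * M^(-2.5) = 10 * 22.9^(-2.5) = 0.004

0.004 Gyr


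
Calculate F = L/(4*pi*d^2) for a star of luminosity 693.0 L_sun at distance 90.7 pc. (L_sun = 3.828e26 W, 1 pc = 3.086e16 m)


F = L / (4*pi*d^2) = 2.653e+29 / (4*pi*(2.799e+18)^2) = 2.695e-09

2.695e-09 W/m^2


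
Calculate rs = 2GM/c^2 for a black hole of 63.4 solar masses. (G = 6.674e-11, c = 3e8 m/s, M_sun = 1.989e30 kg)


M = 63.4 * 1.989e30 kg = 1.261026e+32 kg. rs = 2GM/c^2 = 2 * 6.674e-11 * 1.261026e+32 / (3e8)^2 = 187024.1672

187024.1672 m


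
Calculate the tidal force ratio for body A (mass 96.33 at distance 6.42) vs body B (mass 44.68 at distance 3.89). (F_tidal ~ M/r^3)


Ratio = (M1/r1^3) / (M2/r2^3) = (96.33/6.42^3) / (44.68/3.89^3) = 0.4796

0.4796


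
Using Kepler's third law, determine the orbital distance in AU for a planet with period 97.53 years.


a = P^(2/3) = 97.53^(2/3) = 21.1881

21.1881 AU


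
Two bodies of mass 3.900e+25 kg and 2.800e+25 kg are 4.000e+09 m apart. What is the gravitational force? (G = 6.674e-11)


F = G*m1*m2/r^2 = 6.674e-11 * 3.900e+25 * 2.800e+25 / (4.000e+09)^2 = 6.674e-11 * 1.092e+51 / 1.600e+19 = 4.555e+21

4.555e+21 N


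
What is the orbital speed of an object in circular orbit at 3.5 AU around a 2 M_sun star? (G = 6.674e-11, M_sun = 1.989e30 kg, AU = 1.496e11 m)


v = sqrt(GM/r) = sqrt(6.674e-11 * 3.978e+30 / 5.236e+11) = 22517.7852

22517.7852 m/s


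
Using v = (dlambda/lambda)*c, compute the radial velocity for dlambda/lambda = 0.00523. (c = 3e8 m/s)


v = (dlambda/lambda) * c = 0.00523 * 3e8 = 1.569e+06

1.569e+06 m/s


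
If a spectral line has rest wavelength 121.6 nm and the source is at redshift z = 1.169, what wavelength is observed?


lam_obs = lam_emit * (1 + z) = 121.6 * (1 + 1.169) = 263.7504

263.7504 nm


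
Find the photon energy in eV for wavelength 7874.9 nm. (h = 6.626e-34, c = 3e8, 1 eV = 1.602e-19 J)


E = hc/lambda = 6.626e-34 * 3e8 / 7.875e-06 = 2.524e-20 J = 0.1576 eV

0.1576 eV


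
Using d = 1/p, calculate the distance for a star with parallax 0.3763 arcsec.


d = 1/p = 1/0.3763 = 2.6575

2.6575 pc


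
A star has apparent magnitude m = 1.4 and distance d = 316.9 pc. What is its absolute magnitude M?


M = m - 5*log10(d) + 5 = 1.4 - 5*log10(316.9) + 5 = -6.1046

-6.1046


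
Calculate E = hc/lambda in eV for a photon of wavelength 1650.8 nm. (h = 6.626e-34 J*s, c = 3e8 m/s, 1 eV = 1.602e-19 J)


E = hc/lambda = 6.626e-34 * 3e8 / 1.651e-06 = 1.204e-19 J = 0.7517 eV

0.7517 eV


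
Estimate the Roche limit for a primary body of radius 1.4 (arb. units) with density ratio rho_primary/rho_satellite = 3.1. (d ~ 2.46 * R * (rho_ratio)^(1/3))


d_Roche = 2.46 * 1.4 * 3.1^(1/3) = 5.0217

5.0217


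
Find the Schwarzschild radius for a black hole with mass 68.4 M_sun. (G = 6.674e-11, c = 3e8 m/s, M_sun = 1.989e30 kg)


M = 68.4 * 1.989e30 kg = 1.360476e+32 kg. rs = 2GM/c^2 = 2 * 6.674e-11 * 1.360476e+32 / (3e8)^2 = 201773.7072

201773.7072 m


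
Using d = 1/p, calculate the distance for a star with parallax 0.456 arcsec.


d = 1/p = 1/0.456 = 2.193

2.193 pc


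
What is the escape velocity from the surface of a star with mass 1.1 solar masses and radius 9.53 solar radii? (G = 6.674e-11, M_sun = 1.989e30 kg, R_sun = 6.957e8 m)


M = 1.1 * 1.989e30 kg = 2.1879e+30 kg; R = 9.53 * 6.957e8 m = 6.630021e+09 m. v_esc = sqrt(2GM/R) = sqrt(2 * 6.674e-11 * 2.1879e+30 / 6.630021e+09) = 209876.7745

209876.7745 m/s


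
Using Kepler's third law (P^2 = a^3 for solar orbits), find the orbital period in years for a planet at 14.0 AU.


P = a^(3/2) = 14.0^1.5 = 52.3832

52.3832 years


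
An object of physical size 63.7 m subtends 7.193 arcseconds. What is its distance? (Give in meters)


D = size / theta_rad, theta_rad = 7.193 * pi/(180*3600) = 3.487e-05, D = 1.827e+06

1.827e+06 m


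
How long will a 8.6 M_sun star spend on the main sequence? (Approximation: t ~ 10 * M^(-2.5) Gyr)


t = 10 * M^(-2.5) = 10 * 8.6^(-2.5) = 0.0461

0.0461 Gyr


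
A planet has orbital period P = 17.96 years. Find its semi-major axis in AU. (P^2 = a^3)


a = P^(2/3) = 17.96^(2/3) = 6.8581

6.8581 AU


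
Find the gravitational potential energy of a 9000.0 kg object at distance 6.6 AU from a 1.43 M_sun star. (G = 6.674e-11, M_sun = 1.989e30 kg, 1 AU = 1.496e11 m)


M = 1.43 * 1.989e30 kg = 2.84427e+30 kg; r = 6.6 AU * 1.496e11 m/AU = 9.8736e+11 m. U = -GM*m/r = -(6.674e-11 * 2.84427e+30 * 9000.0) / 9.8736e+11 = -1.730e+12

-1.730e+12 J


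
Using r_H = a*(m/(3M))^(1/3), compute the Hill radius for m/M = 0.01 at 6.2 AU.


r_H = a * (m/3M)^(1/3) = 6.2 * (0.01/3)^(1/3) = 0.9262

0.9262 AU


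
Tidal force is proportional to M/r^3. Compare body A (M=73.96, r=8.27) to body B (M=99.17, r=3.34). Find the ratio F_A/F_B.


Ratio = (M1/r1^3) / (M2/r2^3) = (73.96/8.27^3) / (99.17/3.34^3) = 0.0491

0.0491


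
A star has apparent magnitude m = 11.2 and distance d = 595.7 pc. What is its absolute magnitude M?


M = m - 5*log10(d) + 5 = 11.2 - 5*log10(595.7) + 5 = 2.3249

2.3249


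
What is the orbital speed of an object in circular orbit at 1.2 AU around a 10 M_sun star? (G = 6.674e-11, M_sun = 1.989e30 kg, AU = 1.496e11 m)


v = sqrt(GM/r) = sqrt(6.674e-11 * 1.989e+31 / 1.795e+11) = 85991.2126

85991.2126 m/s
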